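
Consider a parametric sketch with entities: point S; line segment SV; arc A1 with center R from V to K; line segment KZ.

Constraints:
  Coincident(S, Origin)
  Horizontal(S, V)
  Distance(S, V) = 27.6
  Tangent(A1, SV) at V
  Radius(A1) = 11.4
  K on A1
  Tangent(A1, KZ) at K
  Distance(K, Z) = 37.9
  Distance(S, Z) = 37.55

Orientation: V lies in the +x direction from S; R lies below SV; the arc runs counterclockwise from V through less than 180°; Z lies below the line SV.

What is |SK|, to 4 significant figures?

18.72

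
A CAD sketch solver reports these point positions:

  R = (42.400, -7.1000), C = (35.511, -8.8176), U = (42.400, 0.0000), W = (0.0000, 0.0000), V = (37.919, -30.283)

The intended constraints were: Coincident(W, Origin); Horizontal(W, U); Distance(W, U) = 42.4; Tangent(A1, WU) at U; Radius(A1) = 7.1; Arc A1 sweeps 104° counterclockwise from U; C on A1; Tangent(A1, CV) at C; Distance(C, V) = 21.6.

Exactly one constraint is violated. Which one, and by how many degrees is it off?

Tangent(A1, CV) at C — off by 7.60°.

W = (0.00, 0.00) ✓; W.y = 0.00, U.y = 0.00 ✓; |WU| = 42.40 ✓; ∠(RU, UW) = 90.00° ✓; |RU| = 7.100 ✓; bearing(R→C) − bearing(R→U) = 104.0° ✓; |RC| = 7.100 ✓; ∠(RC, CV) = 97.60° ✗; |CV| = 21.60 ✓.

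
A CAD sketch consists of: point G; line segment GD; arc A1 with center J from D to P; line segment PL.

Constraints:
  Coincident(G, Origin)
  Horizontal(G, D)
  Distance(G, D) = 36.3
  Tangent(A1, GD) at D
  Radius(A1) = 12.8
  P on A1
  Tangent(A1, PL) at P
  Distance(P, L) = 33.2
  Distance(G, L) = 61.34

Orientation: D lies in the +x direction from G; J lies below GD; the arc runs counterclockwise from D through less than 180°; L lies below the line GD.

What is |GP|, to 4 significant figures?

30.38

Checks: |JP| = 12.80 ✓; ∠(JP, PL) = 90.00° ✓; |PL| = 33.20 ✓; |GL| = 61.34 ✓.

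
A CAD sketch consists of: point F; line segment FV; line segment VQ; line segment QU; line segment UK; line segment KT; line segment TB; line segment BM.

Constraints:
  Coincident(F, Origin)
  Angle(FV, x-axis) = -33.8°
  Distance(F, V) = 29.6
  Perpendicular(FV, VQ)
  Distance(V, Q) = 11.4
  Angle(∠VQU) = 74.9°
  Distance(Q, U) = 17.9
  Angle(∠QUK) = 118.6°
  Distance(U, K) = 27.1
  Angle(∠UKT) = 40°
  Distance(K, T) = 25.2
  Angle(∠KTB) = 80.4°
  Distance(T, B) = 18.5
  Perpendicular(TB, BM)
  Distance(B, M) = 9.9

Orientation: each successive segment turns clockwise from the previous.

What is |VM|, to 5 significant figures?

23.570

F is at the origin; FV runs at -33.8° with length 29.6, so V = (24.597, -16.466). The perpendicularity gives VQ at right angles to FV, so VQ runs at -123.80°; with |VQ| = 11.4, Q = (18.255, -25.940). ∠VQU = 74.9° gives QU at 131.10° from the x-axis; with |QU| = 17.9, U = (6.4884, -12.451). ∠QUK = 118.6° gives UK at 69.700° from the x-axis; with |UK| = 27.1, K = (15.890, 12.966). ∠UKT = 40.0° gives KT at -70.300° from the x-axis; with |KT| = 25.2, T = (24.385, -10.759). ∠KTB = 80.4° gives TB at -169.90° from the x-axis; with |TB| = 18.5, B = (6.1718, -14.003). TB ⟂ BM, so BM runs at 100.10°; with |BM| = 9.9, M = (4.4357, -4.2568). Then |VM| = |M − V| = 23.570.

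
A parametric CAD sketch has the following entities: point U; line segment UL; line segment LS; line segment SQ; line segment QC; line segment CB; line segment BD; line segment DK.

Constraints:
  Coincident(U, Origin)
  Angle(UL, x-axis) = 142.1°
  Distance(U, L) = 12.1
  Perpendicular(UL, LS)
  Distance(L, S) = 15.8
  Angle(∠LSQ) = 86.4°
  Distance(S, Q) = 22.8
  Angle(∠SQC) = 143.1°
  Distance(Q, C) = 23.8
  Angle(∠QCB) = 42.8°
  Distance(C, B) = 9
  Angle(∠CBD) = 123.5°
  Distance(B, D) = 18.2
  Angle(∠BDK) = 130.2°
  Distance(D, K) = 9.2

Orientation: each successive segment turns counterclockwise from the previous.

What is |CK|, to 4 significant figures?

29.11

U is at the origin; UL runs at 142.1° with length 12.1, so L = (-9.548, 7.433). UL ⟂ LS, so LS runs at -127.9°; with |LS| = 15.8, S = (-19.25, -5.035). ∠LSQ = 86.4° gives SQ at -34.30° from the x-axis; with |SQ| = 22.8, Q = (-0.4186, -17.88). ∠SQC = 143.1° gives QC at 2.600° from the x-axis; with |QC| = 23.8, C = (23.36, -16.80). ∠QCB = 42.8° gives CB at 139.8° from the x-axis; with |CB| = 9.0, B = (16.48, -10.99). ∠CBD = 123.5° gives BD at -163.7° from the x-axis; with |BD| = 18.2, D = (-0.9857, -16.10). ∠BDK = 130.2° gives DK at -113.9° from the x-axis; with |DK| = 9.2, K = (-4.713, -24.51). Then |CK| = |K − C| = 29.11.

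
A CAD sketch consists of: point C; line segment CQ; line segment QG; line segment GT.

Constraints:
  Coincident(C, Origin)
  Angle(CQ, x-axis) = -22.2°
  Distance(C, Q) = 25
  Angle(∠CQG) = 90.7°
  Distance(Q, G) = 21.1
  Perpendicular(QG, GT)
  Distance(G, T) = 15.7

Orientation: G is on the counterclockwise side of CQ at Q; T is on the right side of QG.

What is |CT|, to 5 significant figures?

45.984

∠CQG = 90.7°, so QG runs at -22.2° + (180° − 90.7°) = 67.100° from the x-axis; with |QG| = 21.1, G = Q + 21.1·(cos 67.100°, sin 67.100°) = (31.357, 9.9910). QG ⟂ GT; with |GT| = 15.7 on the right of QG, T = G + 15.7·(0.92119, -0.38912) = (45.820, 3.8817). Then |CT| = |T − C| = 45.984.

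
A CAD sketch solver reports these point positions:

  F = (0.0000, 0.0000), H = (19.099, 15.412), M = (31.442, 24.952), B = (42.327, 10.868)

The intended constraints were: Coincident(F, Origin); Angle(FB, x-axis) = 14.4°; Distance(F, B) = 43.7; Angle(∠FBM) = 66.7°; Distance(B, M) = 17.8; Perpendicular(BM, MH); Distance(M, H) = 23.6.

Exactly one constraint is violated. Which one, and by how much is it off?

Distance(M, H) = 23.6 — off by 8.00.

F = (0.00, 0.00) ✓; FB at 14.40° ✓; |FB| = 43.70 ✓; ∠FBM = 66.70° ✓; |BM| = 17.80 ✓; ∠(BM, MH) = 90.00° ✓; |MH| = 15.60 ✗.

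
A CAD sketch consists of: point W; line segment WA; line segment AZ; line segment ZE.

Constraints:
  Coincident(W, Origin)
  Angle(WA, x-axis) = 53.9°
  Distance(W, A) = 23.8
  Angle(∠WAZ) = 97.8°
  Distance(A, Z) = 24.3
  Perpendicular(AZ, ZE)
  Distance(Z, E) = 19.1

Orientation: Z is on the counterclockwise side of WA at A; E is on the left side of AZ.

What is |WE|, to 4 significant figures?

27.89

W is at the origin; WA runs at 53.9° with length 23.8, so A = 23.8·(cos 53.9°, sin 53.9°) = (14.02, 19.23). ∠WAZ = 97.8°, so AZ runs at 53.9° + (180° − 97.8°) = 136.1° from the x-axis; with |AZ| = 24.3, Z = A + 24.3·(cos 136.1°, sin 136.1°) = (-3.487, 36.08). AZ ⟂ ZE; with |ZE| = 19.1 on the left of AZ, E = Z + 19.1·(-0.6934, -0.7206) = (-16.73, 22.32). Then |WE| = |E − W| = 27.89.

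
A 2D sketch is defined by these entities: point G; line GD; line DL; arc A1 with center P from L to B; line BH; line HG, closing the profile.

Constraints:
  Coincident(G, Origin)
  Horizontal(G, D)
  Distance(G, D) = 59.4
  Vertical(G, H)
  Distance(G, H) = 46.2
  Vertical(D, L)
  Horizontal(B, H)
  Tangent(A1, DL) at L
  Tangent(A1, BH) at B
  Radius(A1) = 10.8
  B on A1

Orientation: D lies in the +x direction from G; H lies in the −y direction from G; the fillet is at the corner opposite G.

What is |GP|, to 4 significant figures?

60.13

G is at the origin; GD is horizontal with |GD| = 59.4 and D on the +x side, so D = (59.40, 0.000). G and H share the same x with |GH| = 46.2 and H on the −y side, so H = (0.000, -46.20). The virtual corner opposite G is at (59.40, -46.20). Tangency of A1 to DL means the radius PL is perpendicular to DL and since A1 is tangent to BH there, PB ⟂ BH, with radius 10.8, so the center P sits 10.8 in from both sides at P = (48.60, -35.40). Then |GP| = |P − G| = 60.13.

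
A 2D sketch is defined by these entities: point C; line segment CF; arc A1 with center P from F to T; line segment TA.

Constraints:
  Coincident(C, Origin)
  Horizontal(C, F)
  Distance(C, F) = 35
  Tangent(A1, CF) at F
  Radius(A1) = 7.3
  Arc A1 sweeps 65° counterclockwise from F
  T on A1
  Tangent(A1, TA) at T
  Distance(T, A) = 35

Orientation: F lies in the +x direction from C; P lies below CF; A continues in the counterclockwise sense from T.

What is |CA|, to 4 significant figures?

38.42

C is at the origin; CF is horizontal with |CF| = 35.0 and F on the +x side, so F = (35.00, 0.000). The tangent condition forces PF to be normal to CF, so P = F + (0, -7.3) = (35.00, -7.300). On A1, F sits at bearing 90° from P; a 65° counterclockwise sweep puts T at bearing 155°, so T = P + 7.3·(cos 155°, sin 155°) = (28.38, -4.215). Since A1 is tangent to TA there, PT ⟂ TA, so TA runs along (−sin 155°, cos 155°); with |TA| = 35.0, A = (13.59, -35.94). Then |CA| = |A − C| = 38.42.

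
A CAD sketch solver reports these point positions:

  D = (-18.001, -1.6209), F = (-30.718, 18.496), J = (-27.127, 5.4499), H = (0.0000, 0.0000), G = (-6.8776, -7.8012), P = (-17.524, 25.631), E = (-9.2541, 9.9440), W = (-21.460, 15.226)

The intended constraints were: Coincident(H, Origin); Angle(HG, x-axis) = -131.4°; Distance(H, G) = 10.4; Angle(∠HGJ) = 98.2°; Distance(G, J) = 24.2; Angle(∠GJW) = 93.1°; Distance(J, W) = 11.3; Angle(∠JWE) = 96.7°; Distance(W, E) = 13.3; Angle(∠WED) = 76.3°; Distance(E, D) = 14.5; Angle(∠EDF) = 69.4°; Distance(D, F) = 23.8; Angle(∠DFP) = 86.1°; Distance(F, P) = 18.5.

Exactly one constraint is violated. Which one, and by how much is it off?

Distance(F, P) = 18.5 — off by 3.50.

H = (0.00, 0.00) ✓; HG at -131.4° ✓; |HG| = 10.40 ✓; ∠HGJ = 98.20° ✓; |GJ| = 24.20 ✓; ∠GJW = 93.10° ✓; |JW| = 11.30 ✓; ∠JWE = 96.70° ✓; |WE| = 13.30 ✓; ∠WED = 76.30° ✓; |ED| = 14.50 ✓; ∠EDF = 69.40° ✓; |DF| = 23.80 ✓; ∠DFP = 86.10° ✓; |FP| = 15.00 ✗.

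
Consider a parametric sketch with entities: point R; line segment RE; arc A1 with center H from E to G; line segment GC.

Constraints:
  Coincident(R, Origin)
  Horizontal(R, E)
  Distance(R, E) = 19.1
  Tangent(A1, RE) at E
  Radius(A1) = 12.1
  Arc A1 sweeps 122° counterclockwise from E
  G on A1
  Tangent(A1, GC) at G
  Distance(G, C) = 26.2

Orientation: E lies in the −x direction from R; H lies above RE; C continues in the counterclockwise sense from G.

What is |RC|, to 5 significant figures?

46.640

On A1, E sits at bearing -90° from H; a 122° counterclockwise sweep puts G at bearing 32°, so G = H + 12.1·(cos 32°, sin 32°) = (-8.8386, 18.512). The tangent condition forces HG to be normal to GC, so GC runs along (−sin 32°, cos 32°); with |GC| = 26.2, C = (-22.723, 40.731). Then |RC| = |C − R| = 46.640.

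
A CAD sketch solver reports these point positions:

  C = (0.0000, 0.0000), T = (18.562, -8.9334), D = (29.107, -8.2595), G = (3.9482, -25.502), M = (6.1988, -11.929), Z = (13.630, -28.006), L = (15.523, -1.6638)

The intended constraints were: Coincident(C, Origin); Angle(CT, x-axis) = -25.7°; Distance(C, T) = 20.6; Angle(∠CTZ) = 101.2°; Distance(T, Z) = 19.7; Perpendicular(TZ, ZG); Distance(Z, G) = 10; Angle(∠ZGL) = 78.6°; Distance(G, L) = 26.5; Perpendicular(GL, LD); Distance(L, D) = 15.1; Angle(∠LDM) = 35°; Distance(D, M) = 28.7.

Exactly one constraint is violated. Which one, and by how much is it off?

Distance(D, M) = 28.7 — off by 5.50.

C = (0.00, 0.00) ✓; CT at -25.70° ✓; |CT| = 20.60 ✓; ∠CTZ = 101.2° ✓; |TZ| = 19.70 ✓; ∠(TZ, ZG) = 90.00° ✓; |ZG| = 10.00 ✓; ∠ZGL = 78.60° ✓; |GL| = 26.50 ✓; ∠(GL, LD) = 90.00° ✓; |LD| = 15.10 ✓; ∠LDM = 35.00° ✓; |DM| = 23.20 ✗.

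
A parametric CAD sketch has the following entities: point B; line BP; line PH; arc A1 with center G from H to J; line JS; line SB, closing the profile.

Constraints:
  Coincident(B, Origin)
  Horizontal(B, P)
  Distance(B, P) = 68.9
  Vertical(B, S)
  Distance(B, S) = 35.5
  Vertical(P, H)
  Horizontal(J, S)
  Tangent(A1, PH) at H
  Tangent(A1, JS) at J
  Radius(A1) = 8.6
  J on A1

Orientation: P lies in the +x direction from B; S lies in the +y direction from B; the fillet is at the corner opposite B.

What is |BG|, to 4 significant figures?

66.03

B is at the origin; B and P share the same y with |BP| = 68.9 and P on the +x side, so P = (68.90, 0.000). B and S share the same x with |BS| = 35.5 and S on the +y side, so S = (0.000, 35.50). The virtual corner opposite B is at (68.90, 35.50). Tangency of A1 to PH means the radius GH is perpendicular to PH and tangency of A1 to JS means the radius GJ is perpendicular to JS, with radius 8.6, so the center G sits 8.6 in from both sides at G = (60.30, 26.90). Then |BG| = |G − B| = 66.03.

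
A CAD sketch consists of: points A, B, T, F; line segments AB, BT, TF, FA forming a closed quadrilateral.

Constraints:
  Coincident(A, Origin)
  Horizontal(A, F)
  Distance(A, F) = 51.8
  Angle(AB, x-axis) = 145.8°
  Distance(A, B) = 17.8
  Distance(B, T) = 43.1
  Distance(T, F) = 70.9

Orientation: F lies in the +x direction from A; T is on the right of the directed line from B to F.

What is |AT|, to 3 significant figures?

34.7

Checks: |BT| = 43.10 ✓; |TF| = 70.90 ✓.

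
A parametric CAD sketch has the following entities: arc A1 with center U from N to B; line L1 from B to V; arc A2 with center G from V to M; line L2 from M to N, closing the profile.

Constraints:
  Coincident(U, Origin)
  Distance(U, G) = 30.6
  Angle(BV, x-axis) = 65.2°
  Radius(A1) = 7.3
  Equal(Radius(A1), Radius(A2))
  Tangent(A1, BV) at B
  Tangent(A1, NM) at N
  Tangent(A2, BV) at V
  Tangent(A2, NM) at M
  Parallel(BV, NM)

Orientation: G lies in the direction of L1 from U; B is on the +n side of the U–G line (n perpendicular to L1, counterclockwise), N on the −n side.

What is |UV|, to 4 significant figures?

31.46

Tangency of A1 to both parallel lines with radius 7.3 puts B and N at U ± 7.3·n: B = (-6.627, 3.062), N = (6.627, -3.062). Equal radii place V and M the same way about G: V = G + 7.3·n = (6.208, 30.84), M = G − 7.3·n = (19.46, 24.72). Then |UV| = |V − U| = 31.46.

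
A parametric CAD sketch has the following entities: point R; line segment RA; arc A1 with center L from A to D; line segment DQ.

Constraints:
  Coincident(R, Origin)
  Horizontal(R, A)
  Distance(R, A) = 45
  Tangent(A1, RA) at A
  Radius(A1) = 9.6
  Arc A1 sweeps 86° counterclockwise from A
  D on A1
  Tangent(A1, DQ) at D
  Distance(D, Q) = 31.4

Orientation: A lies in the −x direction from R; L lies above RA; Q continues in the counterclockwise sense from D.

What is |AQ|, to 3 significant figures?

41.9

On A1, A sits at bearing -90° from L; an 86° counterclockwise sweep puts D at bearing -4°, so D = L + 9.6·(cos -4°, sin -4°) = (-35.4, 8.93). Since A1 is tangent to DQ there, LD ⟂ DQ, so DQ runs along (−sin -4°, cos -4°); with |DQ| = 31.4, Q = (-33.2, 40.3). Then |AQ| = |Q − A| = 41.9.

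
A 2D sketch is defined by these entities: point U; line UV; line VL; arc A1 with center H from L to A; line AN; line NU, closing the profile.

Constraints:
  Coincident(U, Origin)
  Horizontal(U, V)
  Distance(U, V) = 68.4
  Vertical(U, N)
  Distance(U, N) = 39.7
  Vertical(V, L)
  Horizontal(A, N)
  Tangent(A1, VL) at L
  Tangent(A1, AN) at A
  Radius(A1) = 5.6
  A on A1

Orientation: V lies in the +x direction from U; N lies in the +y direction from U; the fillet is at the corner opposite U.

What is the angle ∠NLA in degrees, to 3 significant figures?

40.3°

U is at the origin; UV is horizontal with |UV| = 68.4 and V on the +x side, so V = (68.4, 0.00). UN is vertical with |UN| = 39.7 and N on the +y side, so N = (0.00, 39.7). The virtual corner opposite U is at (68.4, 39.7). The tangent condition forces HL to be normal to VL and A1 meets AN tangentially, so HA is at right angles to AN, with radius 5.6, so the center H sits 5.6 in from both sides at H = (62.8, 34.1). That places the tangent points at L = (68.4, 34.1) on VL and A = (62.8, 39.7) on AN. Then cos ∠NLA = LN·LA / (|LN||LA|), giving 40.3°.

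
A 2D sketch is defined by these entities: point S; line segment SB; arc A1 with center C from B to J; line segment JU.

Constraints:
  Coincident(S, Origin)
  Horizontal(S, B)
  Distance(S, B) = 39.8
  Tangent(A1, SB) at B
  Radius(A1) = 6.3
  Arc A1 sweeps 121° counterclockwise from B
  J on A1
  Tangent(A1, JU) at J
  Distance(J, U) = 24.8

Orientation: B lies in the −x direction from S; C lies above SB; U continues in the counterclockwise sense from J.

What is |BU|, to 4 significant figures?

31.67

On A1, B sits at bearing -90° from C; a 121° counterclockwise sweep puts J at bearing 31°, so J = C + 6.3·(cos 31°, sin 31°) = (-34.40, 9.545). A1 meets JU tangentially, so CJ is at right angles to JU, so JU runs along (−sin 31°, cos 31°); with |JU| = 24.8, U = (-47.17, 30.80). Then |BU| = |U − B| = 31.67.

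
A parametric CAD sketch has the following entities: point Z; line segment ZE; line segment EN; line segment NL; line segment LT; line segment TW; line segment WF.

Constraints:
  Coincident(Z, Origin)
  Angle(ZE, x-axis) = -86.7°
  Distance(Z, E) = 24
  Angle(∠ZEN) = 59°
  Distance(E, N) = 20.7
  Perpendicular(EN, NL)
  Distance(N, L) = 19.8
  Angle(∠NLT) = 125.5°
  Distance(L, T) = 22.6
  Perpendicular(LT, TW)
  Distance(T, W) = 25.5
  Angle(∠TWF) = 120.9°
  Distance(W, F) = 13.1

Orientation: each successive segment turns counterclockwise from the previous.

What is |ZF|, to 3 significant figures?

28.3

Z is at the origin; ZE runs at -86.7° with length 24.0, so E = (1.38, -24.0). ∠ZEN = 59.0° gives EN at 34.3° from the x-axis; with |EN| = 20.7, N = (18.5, -12.3). The perpendicularity gives NL at right angles to EN, so NL runs at 124°; with |NL| = 19.8, L = (7.32, 4.06). ∠NLT = 125.5° gives LT at 179° from the x-axis; with |LT| = 22.6, T = (-15.3, 4.53). LT ⟂ TW, so TW runs at -91.2°; with |TW| = 25.5, W = (-15.8, -21.0). ∠TWF = 120.9° gives WF at -32.1° from the x-axis; with |WF| = 13.1, F = (-4.71, -27.9). Then |ZF| = |F − Z| = 28.3.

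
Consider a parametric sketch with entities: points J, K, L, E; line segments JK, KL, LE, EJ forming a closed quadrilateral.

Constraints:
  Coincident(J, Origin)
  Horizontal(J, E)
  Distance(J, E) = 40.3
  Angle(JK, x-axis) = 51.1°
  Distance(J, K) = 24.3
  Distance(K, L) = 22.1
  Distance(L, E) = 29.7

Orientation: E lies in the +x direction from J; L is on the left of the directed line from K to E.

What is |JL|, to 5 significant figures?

45.440

Checks: |KL| = 22.10 ✓; |LE| = 29.70 ✓.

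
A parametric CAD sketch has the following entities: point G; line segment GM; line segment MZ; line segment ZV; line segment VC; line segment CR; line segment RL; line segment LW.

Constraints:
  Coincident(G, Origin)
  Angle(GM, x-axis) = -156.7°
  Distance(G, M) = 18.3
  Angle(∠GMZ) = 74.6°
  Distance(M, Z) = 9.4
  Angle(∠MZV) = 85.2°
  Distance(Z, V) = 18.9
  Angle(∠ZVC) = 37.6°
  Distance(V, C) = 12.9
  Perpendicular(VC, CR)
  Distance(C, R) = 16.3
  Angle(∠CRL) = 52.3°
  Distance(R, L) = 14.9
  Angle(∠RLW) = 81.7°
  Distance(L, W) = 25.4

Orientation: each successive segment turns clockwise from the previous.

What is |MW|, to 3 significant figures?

14.1

G is at the origin; GM runs at -156.7° with length 18.3, so M = (-16.8, -7.24). ∠GMZ = 74.6° gives MZ at 97.9° from the x-axis; with |MZ| = 9.4, Z = (-18.1, 2.07). ∠MZV = 85.2° gives ZV at 3.10° from the x-axis; with |ZV| = 18.9, V = (0.773, 3.09). ∠ZVC = 37.6° gives VC at -139° from the x-axis; with |VC| = 12.9, C = (-9.01, -5.32). VC ⟂ CR, so CR runs at 131°; with |CR| = 16.3, R = (-19.6, 7.04). ∠CRL = 52.3° gives RL at 3.00° from the x-axis; with |RL| = 14.9, L = (-4.76, 7.82). ∠RLW = 81.7° gives LW at -95.3° from the x-axis; with |LW| = 25.4, W = (-7.10, -17.5). Then |MW| = |W − M| = 14.1.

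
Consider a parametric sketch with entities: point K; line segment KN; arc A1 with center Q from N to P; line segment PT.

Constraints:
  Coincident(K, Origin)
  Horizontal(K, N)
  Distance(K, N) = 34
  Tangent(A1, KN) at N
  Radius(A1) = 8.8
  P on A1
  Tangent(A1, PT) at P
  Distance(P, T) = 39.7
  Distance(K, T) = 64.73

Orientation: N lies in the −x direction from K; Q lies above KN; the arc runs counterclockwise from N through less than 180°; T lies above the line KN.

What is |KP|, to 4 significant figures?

28.89

Checks: ∠(QN, NK) = 90.00° ✓; |QP| = 8.800 ✓; ∠(QP, PT) = 90.00° ✓; |PT| = 39.70 ✓; |KT| = 64.73 ✓.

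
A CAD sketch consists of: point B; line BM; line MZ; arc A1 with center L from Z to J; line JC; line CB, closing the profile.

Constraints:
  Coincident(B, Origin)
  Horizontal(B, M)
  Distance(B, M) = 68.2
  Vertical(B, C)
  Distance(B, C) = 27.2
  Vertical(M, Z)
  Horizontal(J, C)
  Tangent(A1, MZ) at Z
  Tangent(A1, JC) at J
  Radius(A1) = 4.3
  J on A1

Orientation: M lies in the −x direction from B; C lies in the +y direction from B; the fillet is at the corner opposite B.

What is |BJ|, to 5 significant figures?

69.448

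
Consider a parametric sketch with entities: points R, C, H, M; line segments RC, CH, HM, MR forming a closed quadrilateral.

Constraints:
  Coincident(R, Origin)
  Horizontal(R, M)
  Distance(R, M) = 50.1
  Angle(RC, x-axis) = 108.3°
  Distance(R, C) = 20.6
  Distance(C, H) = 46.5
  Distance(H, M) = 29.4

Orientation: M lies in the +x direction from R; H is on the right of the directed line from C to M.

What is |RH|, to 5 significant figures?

28.893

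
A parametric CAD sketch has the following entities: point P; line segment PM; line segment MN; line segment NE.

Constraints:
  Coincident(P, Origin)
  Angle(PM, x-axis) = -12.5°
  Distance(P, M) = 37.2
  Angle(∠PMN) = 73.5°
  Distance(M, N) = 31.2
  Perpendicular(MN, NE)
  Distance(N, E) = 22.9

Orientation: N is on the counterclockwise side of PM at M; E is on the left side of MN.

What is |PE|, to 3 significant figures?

24.3

P is at the origin; PM runs at -12.5° with length 37.2, so M = 37.2·(cos -12.5°, sin -12.5°) = (36.3, -8.05). ∠PMN = 73.5°, so MN runs at -12.5° + (180° − 73.5°) = 94.0° from the x-axis; with |MN| = 31.2, N = M + 31.2·(cos 94.0°, sin 94.0°) = (34.1, 23.1). The perpendicularity gives NE at right angles to MN; with |NE| = 22.9 on the left of MN, E = N + 22.9·(-0.998, -0.0698) = (11.3, 21.5). Then |PE| = |E − P| = 24.3.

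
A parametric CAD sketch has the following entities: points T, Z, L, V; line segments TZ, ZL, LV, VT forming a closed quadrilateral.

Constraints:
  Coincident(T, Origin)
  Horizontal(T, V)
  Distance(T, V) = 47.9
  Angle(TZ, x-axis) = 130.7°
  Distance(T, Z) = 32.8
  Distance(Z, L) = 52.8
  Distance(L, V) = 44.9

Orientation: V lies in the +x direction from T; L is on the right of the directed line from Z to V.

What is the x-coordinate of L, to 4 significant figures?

7.404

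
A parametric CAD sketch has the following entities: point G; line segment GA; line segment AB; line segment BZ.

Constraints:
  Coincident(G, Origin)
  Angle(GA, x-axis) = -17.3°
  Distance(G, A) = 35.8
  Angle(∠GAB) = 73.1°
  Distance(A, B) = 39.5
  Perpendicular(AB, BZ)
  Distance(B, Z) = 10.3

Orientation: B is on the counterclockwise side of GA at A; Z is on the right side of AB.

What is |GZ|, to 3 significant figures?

53.2

∠GAB = 73.1°, so AB runs at -17.3° + (180° − 73.1°) = 89.6° from the x-axis; with |AB| = 39.5, B = A + 39.5·(cos 89.6°, sin 89.6°) = (34.5, 28.9). AB is perpendicular to BZ; with |BZ| = 10.3 on the right of AB, Z = B + 10.3·(1.00, -0.00698) = (44.8, 28.8). Then |GZ| = |Z − G| = 53.2.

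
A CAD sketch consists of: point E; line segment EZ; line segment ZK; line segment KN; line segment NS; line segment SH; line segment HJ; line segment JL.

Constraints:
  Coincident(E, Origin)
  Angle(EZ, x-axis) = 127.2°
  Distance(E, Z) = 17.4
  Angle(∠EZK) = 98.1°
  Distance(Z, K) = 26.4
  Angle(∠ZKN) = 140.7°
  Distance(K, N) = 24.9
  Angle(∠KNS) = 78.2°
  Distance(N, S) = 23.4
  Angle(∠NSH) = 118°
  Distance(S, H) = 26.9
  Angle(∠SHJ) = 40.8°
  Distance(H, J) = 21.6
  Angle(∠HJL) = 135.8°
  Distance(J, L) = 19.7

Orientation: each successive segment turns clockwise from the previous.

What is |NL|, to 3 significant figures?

7.94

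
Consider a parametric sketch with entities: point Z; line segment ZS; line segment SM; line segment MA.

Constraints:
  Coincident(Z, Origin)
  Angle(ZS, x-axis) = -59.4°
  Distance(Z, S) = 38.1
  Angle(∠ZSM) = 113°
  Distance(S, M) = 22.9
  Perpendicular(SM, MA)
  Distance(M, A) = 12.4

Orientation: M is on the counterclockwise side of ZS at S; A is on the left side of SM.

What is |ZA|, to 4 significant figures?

44.07

Z is at the origin; ZS runs at -59.4° with length 38.1, so S = 38.1·(cos -59.4°, sin -59.4°) = (19.39, -32.79). ∠ZSM = 113.0°, so SM runs at -59.4° + (180° − 113.0°) = 7.600° from the x-axis; with |SM| = 22.9, M = S + 22.9·(cos 7.600°, sin 7.600°) = (42.09, -29.77). SM ⟂ MA; with |MA| = 12.4 on the left of SM, A = M + 12.4·(-0.1323, 0.9912) = (40.45, -17.47). Then |ZA| = |A − Z| = 44.07.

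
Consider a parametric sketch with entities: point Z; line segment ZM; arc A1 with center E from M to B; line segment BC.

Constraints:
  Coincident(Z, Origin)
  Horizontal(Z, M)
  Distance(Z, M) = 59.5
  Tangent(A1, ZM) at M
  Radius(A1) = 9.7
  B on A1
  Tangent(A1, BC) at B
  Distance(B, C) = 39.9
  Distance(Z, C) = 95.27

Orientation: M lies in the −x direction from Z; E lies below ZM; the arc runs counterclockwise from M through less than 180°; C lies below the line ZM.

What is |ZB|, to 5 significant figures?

68.399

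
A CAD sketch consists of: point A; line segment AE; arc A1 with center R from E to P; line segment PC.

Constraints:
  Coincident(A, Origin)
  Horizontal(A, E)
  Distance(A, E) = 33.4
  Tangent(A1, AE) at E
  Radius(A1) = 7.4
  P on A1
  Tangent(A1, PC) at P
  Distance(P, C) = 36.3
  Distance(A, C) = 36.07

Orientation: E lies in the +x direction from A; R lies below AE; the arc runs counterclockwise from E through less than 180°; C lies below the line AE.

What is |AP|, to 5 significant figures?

27.259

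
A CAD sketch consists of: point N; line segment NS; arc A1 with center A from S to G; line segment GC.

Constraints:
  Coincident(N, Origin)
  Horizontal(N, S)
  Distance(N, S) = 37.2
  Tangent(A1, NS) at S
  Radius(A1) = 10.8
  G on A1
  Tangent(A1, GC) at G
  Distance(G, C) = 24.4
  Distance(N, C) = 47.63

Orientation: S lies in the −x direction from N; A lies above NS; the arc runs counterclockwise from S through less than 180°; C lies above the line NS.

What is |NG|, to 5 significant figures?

29.351

Checks: N = (0.00, 0.00) ✓; |AG| = 10.80 ✓; ∠(AG, GC) = 90.00° ✓; |GC| = 24.40 ✓; |NC| = 47.63 ✓.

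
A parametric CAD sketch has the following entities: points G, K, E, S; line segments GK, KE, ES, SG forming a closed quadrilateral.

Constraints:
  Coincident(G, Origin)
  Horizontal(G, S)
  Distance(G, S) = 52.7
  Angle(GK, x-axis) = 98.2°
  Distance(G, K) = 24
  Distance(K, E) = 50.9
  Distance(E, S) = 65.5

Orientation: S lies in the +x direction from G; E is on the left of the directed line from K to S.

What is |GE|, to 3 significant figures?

68.8

G is at the origin; G and S share the same y with |GS| = 52.7 and S in +x, so S = (52.7, 0). GK runs at 98.2° with |GK| = 24.0, so K = (-3.42, 23.8). E is determined by |KE| = 50.9 and |ES| = 65.5 together: it lies at the intersection of circle(K, 50.9) and circle(S, 65.5). With |KS| = 60.9, the foot of the radical line on KS is 16.5 from K and the perpendicular offset is √(50.9² − 16.5²) = 48.1. Taking the left-of-KS solution: E = (30.6, 61.6).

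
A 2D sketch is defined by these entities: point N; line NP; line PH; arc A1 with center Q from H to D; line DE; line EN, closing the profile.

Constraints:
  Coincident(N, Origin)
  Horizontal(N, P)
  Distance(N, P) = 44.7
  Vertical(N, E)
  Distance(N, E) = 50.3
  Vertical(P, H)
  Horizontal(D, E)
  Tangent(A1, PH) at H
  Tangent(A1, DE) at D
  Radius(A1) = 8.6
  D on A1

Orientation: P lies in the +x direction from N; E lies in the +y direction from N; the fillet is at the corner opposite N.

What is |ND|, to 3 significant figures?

61.9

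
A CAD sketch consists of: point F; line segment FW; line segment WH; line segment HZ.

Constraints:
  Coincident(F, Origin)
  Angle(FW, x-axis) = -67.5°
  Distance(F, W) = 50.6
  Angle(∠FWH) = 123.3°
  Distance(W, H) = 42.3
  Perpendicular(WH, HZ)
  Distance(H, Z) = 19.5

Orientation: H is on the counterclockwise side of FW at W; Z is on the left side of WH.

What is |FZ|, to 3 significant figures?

73.7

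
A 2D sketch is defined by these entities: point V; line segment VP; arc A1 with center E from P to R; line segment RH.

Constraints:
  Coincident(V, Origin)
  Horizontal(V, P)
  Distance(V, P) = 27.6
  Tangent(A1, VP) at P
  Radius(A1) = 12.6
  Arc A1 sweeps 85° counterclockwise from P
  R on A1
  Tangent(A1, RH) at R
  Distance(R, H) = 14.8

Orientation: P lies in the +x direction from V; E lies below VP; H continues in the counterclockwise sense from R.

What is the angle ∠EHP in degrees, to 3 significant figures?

17.6°

V is at the origin; V and P share the same y with |VP| = 27.6 and P on the +x side, so P = (27.6, 0.00). Tangency of A1 to VP means the radius EP is perpendicular to VP, so E = P + (0, -12.6) = (27.6, -12.6). On A1, P sits at bearing 90° from E; an 85° counterclockwise sweep puts R at bearing 175°, so R = E + 12.6·(cos 175°, sin 175°) = (15.0, -11.5). Tangency of A1 to RH means the radius ER is perpendicular to RH, so RH runs along (−sin 175°, cos 175°); with |RH| = 14.8, H = (13.8, -26.2). Then cos ∠EHP = HE·HP / (|HE||HP|), giving 17.6°.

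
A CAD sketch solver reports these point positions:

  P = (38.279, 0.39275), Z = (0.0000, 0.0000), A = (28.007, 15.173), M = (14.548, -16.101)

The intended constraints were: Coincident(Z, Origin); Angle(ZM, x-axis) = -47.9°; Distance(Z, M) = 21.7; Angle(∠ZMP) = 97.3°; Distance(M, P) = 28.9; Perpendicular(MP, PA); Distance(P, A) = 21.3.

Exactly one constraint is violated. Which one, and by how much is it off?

Distance(P, A) = 21.3 — off by 3.30.

Z = (0.00, 0.00) ✓; ZM at -47.90° ✓; |ZM| = 21.70 ✓; ∠ZMP = 97.30° ✓; |MP| = 28.90 ✓; ∠(MP, PA) = 90.00° ✓; |PA| = 18.00 ✗.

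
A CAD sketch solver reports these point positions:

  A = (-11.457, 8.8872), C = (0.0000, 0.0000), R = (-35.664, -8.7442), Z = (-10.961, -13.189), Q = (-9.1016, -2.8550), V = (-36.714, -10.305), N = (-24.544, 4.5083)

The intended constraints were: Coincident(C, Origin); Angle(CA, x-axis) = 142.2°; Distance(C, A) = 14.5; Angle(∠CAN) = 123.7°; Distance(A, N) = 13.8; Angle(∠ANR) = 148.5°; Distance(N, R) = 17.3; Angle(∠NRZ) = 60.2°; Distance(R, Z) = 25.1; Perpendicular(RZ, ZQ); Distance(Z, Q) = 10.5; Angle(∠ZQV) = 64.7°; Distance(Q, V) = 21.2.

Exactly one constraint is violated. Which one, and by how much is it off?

Distance(Q, V) = 21.2 — off by 7.40.

C = (0.00, 0.00) ✓; CA at 142.2° ✓; |CA| = 14.50 ✓; ∠CAN = 123.7° ✓; |AN| = 13.80 ✓; ∠ANR = 148.5° ✓; |NR| = 17.30 ✓; ∠NRZ = 60.20° ✓; |RZ| = 25.10 ✓; ∠(RZ, ZQ) = 90.00° ✓; |ZQ| = 10.50 ✓; ∠ZQV = 64.70° ✓; |QV| = 28.60 ✗.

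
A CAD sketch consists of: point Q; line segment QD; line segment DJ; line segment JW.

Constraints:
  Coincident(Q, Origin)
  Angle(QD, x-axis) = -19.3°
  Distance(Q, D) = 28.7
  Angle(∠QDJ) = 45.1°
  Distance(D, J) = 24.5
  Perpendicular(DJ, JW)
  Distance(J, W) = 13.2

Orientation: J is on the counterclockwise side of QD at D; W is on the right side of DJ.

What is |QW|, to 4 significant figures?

33.80

∠QDJ = 45.1°, so DJ runs at -19.3° + (180° − 45.1°) = 115.6° from the x-axis; with |DJ| = 24.5, J = D + 24.5·(cos 115.6°, sin 115.6°) = (16.50, 12.61). The perpendicularity gives JW at right angles to DJ; with |JW| = 13.2 on the right of DJ, W = J + 13.2·(0.9018, 0.4321) = (28.41, 18.31). Then |QW| = |W − Q| = 33.80.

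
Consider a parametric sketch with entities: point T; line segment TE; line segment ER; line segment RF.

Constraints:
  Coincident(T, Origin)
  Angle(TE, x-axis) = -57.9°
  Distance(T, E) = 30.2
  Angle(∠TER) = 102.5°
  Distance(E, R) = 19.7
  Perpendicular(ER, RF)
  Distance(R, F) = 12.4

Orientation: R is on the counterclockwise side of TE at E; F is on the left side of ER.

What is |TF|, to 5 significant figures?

31.308

∠TER = 102.5°, so ER runs at -57.9° + (180° − 102.5°) = 19.600° from the x-axis; with |ER| = 19.7, R = E + 19.7·(cos 19.600°, sin 19.600°) = (34.607, -18.975). The perpendicularity gives RF at right angles to ER; with |RF| = 12.4 on the left of ER, F = R + 12.4·(-0.33545, 0.94206) = (30.447, -7.2932). Then |TF| = |F − T| = 31.308.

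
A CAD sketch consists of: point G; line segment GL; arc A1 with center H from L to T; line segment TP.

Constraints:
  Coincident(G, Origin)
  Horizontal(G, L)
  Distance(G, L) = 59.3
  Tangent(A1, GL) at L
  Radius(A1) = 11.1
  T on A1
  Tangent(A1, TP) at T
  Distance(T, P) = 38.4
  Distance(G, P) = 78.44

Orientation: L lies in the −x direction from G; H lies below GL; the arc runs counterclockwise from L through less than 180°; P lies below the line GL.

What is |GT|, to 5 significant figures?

71.392

G is at the origin; GL is horizontal with |GL| = 59.3 and L on the −x side, so L = (-59.300, 0.0000). A1 meets GL tangentially, so HL is at right angles to GL, so H = L + (0, -11.1) = (-59.300, -11.100). Since HT ⟂ TP (tangency), |HP| = √(11.1² + 38.4²) = 39.972 regardless of where T sits on A1. So P lies on both circle(G, 78.44) and circle(H, 39.972); the below-GL intersection is P = (-59.536, -51.071). T is the foot of the tangent from P: T = (-69.981, -14.119).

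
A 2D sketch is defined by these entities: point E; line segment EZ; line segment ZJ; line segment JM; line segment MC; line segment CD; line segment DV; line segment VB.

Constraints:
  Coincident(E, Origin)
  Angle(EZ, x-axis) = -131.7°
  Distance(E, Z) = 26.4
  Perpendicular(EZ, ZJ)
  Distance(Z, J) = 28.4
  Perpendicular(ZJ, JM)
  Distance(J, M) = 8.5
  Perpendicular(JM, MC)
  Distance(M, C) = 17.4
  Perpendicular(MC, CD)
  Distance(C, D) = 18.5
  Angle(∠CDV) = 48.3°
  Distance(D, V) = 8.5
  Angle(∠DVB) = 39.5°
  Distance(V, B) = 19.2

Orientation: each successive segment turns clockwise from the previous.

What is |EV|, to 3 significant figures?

35.3

The perpendicularity gives CD at right angles to MC, so CD runs at -132°; with |CD| = 18.5, D = (-32.4, -19.9). ∠CDV = 48.3° gives DV at 96.6° from the x-axis; with |DV| = 8.5, V = (-33.4, -11.4). Then |EV| = |V − E| = 35.3.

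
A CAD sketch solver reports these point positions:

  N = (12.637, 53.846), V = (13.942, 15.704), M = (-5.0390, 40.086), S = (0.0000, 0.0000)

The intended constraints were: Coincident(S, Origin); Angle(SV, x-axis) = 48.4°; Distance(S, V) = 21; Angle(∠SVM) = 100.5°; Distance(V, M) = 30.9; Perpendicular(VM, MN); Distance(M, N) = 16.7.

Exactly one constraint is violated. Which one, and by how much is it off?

Distance(M, N) = 16.7 — off by 5.70.

S = (0.00, 0.00) ✓; SV at 48.40° ✓; |SV| = 21.00 ✓; ∠SVM = 100.5° ✓; |VM| = 30.90 ✓; ∠(VM, MN) = 90.00° ✓; |MN| = 22.40 ✗.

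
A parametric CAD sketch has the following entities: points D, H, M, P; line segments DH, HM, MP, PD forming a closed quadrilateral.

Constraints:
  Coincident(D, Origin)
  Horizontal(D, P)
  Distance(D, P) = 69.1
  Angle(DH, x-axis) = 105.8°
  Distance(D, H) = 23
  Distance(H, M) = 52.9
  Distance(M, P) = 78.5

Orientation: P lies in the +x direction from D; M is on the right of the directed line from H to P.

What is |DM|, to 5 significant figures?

30.840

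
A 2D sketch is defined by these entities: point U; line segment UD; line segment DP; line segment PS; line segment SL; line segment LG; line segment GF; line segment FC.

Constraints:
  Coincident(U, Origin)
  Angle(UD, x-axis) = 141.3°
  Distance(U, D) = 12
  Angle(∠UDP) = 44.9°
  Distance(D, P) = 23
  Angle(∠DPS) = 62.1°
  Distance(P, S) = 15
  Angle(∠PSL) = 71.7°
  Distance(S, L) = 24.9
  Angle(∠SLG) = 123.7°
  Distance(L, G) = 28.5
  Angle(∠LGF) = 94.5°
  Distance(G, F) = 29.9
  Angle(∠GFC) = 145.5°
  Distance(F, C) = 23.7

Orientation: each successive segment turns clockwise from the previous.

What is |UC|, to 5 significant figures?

48.231

∠LGF = 94.5° gives GF at -1.8000° from the x-axis; with |GF| = 29.9, F = (21.892, 39.444). ∠GFC = 145.5° gives FC at -36.300° from the x-axis; with |FC| = 23.7, C = (40.993, 25.413). Then |UC| = |C − U| = 48.231.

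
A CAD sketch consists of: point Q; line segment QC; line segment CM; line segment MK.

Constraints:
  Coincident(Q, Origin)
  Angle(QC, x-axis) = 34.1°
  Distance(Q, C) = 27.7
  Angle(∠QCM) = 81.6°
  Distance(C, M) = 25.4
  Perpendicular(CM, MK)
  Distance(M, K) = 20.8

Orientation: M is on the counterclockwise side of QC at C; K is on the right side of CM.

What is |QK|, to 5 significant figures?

52.721

∠QCM = 81.6°, so CM runs at 34.1° + (180° − 81.6°) = 132.50° from the x-axis; with |CM| = 25.4, M = C + 25.4·(cos 132.50°, sin 132.50°) = (5.7773, 34.257). CM ⟂ MK; with |MK| = 20.8 on the right of CM, K = M + 20.8·(0.73728, 0.67559) = (21.113, 48.309). Then |QK| = |K − Q| = 52.721.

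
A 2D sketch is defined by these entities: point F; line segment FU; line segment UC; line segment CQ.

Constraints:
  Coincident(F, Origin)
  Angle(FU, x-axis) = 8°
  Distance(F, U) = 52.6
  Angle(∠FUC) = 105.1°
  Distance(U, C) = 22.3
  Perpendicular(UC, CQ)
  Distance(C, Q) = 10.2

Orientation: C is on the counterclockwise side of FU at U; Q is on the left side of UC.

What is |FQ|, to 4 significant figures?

54.25

F is at the origin; FU runs at 8.0° with length 52.6, so U = 52.6·(cos 8.0°, sin 8.0°) = (52.09, 7.321). ∠FUC = 105.1°, so UC runs at 8.0° + (180° − 105.1°) = 82.90° from the x-axis; with |UC| = 22.3, C = U + 22.3·(cos 82.90°, sin 82.90°) = (54.84, 29.45). UC ⟂ CQ; with |CQ| = 10.2 on the left of UC, Q = C + 10.2·(-0.9923, 0.1236) = (44.72, 30.71). Then |FQ| = |Q − F| = 54.25.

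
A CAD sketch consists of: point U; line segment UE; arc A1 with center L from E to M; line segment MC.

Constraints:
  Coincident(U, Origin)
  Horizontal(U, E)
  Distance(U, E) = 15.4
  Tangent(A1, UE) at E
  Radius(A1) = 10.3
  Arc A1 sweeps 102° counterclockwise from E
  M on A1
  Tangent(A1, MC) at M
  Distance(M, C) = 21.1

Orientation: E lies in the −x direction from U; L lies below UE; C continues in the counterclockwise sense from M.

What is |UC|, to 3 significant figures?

39.2

U is at the origin; U and E share the same y with |UE| = 15.4 and E on the −x side, so E = (-15.4, 0.00). Tangency of A1 to UE means the radius LE is perpendicular to UE, so L = E + (0, -10.3) = (-15.4, -10.3). On A1, E sits at bearing 90° from L; a 102° counterclockwise sweep puts M at bearing 192°, so M = L + 10.3·(cos 192°, sin 192°) = (-25.5, -12.4). Tangency of A1 to MC means the radius LM is perpendicular to MC, so MC runs along (−sin 192°, cos 192°); with |MC| = 21.1, C = (-21.1, -33.1). Then |UC| = |C − U| = 39.2.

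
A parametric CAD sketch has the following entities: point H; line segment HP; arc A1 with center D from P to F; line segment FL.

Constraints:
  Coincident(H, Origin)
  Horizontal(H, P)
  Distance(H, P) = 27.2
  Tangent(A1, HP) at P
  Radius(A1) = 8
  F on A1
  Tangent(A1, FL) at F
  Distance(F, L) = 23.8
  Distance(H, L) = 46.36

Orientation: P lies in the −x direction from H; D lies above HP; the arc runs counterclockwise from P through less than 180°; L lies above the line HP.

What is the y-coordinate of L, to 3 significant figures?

32.4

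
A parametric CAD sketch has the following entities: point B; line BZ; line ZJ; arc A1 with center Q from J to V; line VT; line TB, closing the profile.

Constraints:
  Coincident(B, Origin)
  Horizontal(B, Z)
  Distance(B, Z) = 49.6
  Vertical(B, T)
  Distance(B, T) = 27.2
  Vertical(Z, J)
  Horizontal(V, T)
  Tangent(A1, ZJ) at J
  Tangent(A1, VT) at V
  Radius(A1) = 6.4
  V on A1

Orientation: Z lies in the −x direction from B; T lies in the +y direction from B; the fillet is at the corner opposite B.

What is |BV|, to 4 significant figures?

51.05

B is at the origin; B and Z share the same y with |BZ| = 49.6 and Z on the −x side, so Z = (-49.60, 0.000). BT is vertical with |BT| = 27.2 and T on the +y side, so T = (0.000, 27.20). The virtual corner opposite B is at (-49.60, 27.20). Tangency of A1 to ZJ means the radius QJ is perpendicular to ZJ and since A1 is tangent to VT there, QV ⟂ VT, with radius 6.4, so the center Q sits 6.4 in from both sides at Q = (-43.20, 20.80). That places the tangent points at J = (-49.60, 20.80) on ZJ and V = (-43.20, 27.20) on VT. Then |BV| = |V − B| = 51.05.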